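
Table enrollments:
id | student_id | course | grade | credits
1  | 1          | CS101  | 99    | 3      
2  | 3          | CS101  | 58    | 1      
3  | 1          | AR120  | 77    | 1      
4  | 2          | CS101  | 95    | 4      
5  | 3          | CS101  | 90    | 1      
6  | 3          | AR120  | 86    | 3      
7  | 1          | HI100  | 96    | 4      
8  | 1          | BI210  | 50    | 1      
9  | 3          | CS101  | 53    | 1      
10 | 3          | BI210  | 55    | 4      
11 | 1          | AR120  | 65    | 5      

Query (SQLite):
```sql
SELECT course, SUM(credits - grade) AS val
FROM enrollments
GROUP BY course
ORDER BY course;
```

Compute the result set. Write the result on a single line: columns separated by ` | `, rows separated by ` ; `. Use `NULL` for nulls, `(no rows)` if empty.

AR120 | -219 ; BI210 | -100 ; CS101 | -385 ; HI100 | -92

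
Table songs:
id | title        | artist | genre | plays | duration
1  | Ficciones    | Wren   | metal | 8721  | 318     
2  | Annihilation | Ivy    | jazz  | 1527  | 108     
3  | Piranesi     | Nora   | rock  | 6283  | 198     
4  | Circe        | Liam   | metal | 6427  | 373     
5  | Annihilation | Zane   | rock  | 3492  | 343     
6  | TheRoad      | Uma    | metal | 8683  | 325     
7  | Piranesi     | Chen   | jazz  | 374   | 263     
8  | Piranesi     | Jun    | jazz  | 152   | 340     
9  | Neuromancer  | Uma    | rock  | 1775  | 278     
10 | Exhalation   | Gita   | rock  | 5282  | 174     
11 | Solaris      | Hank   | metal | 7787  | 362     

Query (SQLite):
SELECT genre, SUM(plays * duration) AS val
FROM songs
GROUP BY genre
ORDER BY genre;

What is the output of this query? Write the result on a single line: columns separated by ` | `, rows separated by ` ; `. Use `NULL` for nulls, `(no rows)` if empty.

For each row compute plays * duration.
Group by genre; take SUM of the expression per group.
  jazz: ids {2, 7, 8} → SUM(plays * duration)=314958
  metal: ids {1, 4, 6, 11} → SUM(plays * duration)=10811418
  rock: ids {3, 5, 9, 10} → SUM(plays * duration)=3854308

jazz | 314958 ; metal | 10811418 ; rock | 3854308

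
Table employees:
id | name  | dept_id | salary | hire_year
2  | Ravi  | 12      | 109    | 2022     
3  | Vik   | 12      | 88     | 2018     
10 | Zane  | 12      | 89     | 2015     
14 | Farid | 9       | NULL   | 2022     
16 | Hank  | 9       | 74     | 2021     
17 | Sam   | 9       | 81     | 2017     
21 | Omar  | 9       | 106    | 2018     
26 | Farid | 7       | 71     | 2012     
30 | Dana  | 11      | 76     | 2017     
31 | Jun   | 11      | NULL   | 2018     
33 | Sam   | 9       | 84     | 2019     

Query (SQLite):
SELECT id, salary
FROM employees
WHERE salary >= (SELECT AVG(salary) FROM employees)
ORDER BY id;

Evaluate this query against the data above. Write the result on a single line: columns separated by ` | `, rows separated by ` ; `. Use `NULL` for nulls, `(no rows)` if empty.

Scalar subquery: AVG(salary) over all employees rows = 86.444444 (≈; comparison uses full precision).
Keep rows where salary >= that value.

2 | 109 ; 3 | 88 ; 10 | 89 ; 21 | 106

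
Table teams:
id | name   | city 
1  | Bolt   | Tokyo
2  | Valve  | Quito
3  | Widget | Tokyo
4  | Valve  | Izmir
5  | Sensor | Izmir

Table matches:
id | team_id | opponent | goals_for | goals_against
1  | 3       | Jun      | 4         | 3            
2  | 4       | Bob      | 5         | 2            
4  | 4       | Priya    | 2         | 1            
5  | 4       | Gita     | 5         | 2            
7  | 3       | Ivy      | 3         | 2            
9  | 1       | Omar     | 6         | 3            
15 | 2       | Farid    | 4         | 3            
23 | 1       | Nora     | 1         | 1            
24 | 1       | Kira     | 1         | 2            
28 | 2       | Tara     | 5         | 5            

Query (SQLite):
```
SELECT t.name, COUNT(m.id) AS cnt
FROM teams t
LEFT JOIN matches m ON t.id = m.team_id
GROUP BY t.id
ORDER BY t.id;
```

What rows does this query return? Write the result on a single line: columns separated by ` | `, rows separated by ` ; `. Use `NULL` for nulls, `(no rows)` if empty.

LEFT JOIN keeps every teams row; unmatched ones get NULL for matches columns.
Group by teams.id and compute COUNT(m.id). COUNT(col) of an all-NULL group is 0.
  1: ids {9, 23, 24} → COUNT(m.id)=3
  2: ids {15, 28} → COUNT(m.id)=2
  3: ids {1, 7} → COUNT(m.id)=2
  4: ids {2, 4, 5} → COUNT(m.id)=3
  5: ids {—} → COUNT(m.id)=0

Bolt | 3 ; Valve | 2 ; Widget | 2 ; Valve | 3 ; Sensor | 0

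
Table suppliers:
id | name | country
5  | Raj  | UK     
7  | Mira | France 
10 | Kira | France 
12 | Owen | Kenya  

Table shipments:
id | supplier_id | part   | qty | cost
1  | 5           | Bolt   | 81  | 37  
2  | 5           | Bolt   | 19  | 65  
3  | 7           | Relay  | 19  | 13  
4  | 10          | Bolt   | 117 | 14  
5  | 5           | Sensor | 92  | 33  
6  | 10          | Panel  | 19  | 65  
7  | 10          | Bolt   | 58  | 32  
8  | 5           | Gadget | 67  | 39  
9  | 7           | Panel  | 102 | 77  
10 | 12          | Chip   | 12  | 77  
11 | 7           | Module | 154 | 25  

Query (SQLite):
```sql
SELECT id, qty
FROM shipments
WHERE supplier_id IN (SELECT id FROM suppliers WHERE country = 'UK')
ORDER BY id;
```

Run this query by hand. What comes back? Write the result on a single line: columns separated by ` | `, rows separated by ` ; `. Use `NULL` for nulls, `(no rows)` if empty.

1 | 81 ; 2 | 19 ; 5 | 92 ; 8 | 67

Inner query: suppliers.id where country = 'UK'.
Outer: keep shipments rows whose supplier_id is in that set.
Inner query → {5}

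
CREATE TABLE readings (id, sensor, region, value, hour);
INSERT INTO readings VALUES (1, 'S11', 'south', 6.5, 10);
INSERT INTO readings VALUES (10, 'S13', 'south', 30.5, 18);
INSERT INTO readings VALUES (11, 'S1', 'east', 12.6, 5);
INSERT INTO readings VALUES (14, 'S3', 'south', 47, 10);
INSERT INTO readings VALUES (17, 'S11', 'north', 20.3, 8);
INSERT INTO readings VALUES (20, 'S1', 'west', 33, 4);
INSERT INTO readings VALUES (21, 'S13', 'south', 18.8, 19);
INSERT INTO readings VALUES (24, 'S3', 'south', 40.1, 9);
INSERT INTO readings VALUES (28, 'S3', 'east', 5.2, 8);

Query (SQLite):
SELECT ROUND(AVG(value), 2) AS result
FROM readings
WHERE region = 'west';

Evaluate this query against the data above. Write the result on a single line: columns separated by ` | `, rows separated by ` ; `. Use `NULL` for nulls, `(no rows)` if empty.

Rows where region='west' → value values: [33].
AVG = 33 / 1 (rounded to 2 dp).

33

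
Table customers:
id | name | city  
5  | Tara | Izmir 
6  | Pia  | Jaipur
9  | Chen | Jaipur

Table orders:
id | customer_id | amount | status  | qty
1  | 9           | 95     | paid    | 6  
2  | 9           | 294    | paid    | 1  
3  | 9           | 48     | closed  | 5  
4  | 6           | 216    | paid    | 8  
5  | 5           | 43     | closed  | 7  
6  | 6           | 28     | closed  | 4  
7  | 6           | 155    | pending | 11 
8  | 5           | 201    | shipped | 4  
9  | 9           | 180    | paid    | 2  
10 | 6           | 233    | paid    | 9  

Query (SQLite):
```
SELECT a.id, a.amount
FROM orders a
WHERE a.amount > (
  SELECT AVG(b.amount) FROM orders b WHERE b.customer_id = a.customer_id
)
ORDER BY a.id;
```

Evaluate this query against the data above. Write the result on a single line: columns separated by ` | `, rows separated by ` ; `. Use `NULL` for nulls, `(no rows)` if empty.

2 | 294 ; 4 | 216 ; 8 | 201 ; 9 | 180 ; 10 | 233

For each orders row a, compute AVG(amount) over rows sharing a.customer_id.
Keep row a if a.amount > that per-group AVG.
  customer_id=5: AVG(amount) = 122.0
  customer_id=6: AVG(amount) = 158.0
  customer_id=9: AVG(amount) = 154.25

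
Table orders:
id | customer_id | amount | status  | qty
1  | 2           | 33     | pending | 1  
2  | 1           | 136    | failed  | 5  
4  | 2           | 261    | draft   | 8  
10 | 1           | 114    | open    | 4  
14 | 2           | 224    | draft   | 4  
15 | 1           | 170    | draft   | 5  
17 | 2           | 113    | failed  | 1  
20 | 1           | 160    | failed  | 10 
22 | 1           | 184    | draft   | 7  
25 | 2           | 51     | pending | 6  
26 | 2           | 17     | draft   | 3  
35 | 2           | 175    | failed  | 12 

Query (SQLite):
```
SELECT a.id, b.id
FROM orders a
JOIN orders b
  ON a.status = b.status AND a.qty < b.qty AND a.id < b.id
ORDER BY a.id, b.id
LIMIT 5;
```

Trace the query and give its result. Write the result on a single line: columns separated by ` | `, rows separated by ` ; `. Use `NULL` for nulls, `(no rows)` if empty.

Pairs (a,b) with same status, a.qty < b.qty, a.id < b.id.
status groups: draft:{4,14,15,22,26} failed:{2,17,20,35} open:{10} pending:{1,25}
Ordered by (a.id, b.id); first 5.

1 | 25 ; 2 | 20 ; 2 | 35 ; 14 | 15 ; 14 | 22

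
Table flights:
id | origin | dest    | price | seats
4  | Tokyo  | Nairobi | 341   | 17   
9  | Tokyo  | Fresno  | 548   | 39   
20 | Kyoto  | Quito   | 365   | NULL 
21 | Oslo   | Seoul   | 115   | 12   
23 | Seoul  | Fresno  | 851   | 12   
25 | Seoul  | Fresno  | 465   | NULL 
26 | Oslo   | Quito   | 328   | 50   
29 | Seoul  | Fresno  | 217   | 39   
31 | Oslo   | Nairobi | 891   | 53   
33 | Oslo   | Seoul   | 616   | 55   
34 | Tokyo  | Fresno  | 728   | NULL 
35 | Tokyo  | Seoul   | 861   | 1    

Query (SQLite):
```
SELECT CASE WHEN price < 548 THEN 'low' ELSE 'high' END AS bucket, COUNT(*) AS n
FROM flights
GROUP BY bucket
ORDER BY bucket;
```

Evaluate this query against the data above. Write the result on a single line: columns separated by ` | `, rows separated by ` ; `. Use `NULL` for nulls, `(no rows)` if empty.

high | 6 ; low | 6

Bucket rows by price < 548 → 'low' else 'high'; count each bucket.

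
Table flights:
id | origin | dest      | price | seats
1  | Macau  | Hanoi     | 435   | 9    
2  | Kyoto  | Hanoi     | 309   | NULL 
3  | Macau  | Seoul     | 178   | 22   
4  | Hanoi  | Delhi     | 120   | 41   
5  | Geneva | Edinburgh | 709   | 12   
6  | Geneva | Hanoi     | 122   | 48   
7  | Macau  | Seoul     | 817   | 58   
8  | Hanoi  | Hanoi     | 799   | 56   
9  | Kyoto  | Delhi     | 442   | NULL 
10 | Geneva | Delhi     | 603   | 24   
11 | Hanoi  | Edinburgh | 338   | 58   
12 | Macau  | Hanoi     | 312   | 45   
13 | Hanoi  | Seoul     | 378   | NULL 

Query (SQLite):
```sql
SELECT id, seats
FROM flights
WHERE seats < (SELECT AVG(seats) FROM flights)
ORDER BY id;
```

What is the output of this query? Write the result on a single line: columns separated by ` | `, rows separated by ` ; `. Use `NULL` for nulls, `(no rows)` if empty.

Scalar subquery: AVG(seats) over all flights rows = 37.3.
Keep rows where seats < that value.

1 | 9 ; 3 | 22 ; 5 | 12 ; 10 | 24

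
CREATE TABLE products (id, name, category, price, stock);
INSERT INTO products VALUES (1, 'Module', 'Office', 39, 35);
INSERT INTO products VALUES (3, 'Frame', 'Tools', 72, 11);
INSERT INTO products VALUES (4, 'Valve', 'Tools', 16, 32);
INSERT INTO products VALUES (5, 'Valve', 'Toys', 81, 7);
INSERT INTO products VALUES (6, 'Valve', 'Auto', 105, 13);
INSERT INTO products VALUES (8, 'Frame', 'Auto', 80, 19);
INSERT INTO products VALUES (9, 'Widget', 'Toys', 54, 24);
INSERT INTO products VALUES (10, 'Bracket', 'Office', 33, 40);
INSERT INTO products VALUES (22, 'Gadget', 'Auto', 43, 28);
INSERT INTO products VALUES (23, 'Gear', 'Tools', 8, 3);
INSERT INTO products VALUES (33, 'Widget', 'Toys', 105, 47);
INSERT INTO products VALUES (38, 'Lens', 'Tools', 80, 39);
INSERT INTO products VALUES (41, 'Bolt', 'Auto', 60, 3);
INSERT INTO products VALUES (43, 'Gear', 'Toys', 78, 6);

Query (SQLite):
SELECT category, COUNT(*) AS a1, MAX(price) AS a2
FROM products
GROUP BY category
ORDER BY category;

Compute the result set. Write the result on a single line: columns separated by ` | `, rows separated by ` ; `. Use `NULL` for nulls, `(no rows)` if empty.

Auto | 4 | 105 ; Office | 2 | 39 ; Tools | 4 | 80 ; Toys | 4 | 105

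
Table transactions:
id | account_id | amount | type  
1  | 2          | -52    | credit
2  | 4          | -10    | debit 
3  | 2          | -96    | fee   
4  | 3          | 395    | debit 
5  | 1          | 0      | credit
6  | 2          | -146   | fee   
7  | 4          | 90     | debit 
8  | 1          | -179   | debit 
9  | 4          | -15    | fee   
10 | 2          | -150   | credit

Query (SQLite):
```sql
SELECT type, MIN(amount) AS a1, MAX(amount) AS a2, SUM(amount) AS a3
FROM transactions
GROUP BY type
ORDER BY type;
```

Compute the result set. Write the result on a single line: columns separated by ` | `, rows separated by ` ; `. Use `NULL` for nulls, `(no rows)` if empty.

credit | -150 | 0 | -202 ; debit | -179 | 395 | 296 ; fee | -146 | -15 | -257

Group transactions by type.
Per group compute: MIN(amount), MAX(amount), SUM(amount).
  credit: ids {1, 5, 10} → MIN(amount)=-150, MAX(amount)=0, SUM(amount)=-202
  debit: ids {2, 4, 7, 8} → MIN(amount)=-179, MAX(amount)=395, SUM(amount)=296
  fee: ids {3, 6, 9} → MIN(amount)=-146, MAX(amount)=-15, SUM(amount)=-257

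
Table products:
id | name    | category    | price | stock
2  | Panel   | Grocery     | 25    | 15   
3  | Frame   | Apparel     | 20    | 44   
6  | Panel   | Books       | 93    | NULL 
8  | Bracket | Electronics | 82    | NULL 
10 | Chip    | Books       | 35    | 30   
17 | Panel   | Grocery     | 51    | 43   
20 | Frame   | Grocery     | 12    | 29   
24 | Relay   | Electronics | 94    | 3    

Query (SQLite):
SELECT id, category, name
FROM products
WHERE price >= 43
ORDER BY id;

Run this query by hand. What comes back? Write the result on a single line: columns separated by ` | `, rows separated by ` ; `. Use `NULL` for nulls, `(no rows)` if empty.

price >= 43: ids {6, 8, 17, 24}

6 | Books | Panel ; 8 | Electronics | Bracket ; 17 | Grocery | Panel ; 24 | Electronics | Relay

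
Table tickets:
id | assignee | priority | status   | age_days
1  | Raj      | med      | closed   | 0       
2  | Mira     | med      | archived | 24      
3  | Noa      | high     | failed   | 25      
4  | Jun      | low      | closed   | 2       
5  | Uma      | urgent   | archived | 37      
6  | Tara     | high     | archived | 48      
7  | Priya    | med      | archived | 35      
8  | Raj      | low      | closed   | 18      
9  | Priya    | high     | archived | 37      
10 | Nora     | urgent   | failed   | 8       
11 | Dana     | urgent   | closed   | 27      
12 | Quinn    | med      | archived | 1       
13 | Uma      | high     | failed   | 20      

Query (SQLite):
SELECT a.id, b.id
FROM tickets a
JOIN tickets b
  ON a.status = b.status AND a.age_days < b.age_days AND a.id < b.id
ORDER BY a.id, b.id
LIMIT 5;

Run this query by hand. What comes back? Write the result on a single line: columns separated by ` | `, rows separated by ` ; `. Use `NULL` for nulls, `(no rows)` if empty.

Pairs (a,b) with same status, a.age_days < b.age_days, a.id < b.id.
status groups: archived:{2,5,6,7,9,12} closed:{1,4,8,11} failed:{3,10,13}
Ordered by (a.id, b.id); first 5.

1 | 4 ; 1 | 8 ; 1 | 11 ; 2 | 5 ; 2 | 6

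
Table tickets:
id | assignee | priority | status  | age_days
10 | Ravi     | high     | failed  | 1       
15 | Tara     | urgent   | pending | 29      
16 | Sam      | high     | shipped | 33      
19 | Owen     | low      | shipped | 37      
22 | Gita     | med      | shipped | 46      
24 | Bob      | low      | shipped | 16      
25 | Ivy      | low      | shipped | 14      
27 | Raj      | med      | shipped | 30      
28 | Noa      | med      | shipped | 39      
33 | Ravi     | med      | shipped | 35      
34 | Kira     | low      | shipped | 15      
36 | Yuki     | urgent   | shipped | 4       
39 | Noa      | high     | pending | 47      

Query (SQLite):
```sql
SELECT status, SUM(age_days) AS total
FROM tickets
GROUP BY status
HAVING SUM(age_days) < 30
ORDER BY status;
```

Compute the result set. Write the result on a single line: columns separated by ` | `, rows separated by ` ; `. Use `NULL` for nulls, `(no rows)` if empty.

failed | 1

Partition tickets by status; compute SUM(age_days) within each group.
HAVING: keep groups where SUM(age_days) < 30.
  failed: ids {10} → SUM(age_days)=1
  pending: ids {15, 39} → SUM(age_days)=76
  shipped: ids {16, 19, 22, 24, 25, 27, 28, 33, 34, 36} → SUM(age_days)=269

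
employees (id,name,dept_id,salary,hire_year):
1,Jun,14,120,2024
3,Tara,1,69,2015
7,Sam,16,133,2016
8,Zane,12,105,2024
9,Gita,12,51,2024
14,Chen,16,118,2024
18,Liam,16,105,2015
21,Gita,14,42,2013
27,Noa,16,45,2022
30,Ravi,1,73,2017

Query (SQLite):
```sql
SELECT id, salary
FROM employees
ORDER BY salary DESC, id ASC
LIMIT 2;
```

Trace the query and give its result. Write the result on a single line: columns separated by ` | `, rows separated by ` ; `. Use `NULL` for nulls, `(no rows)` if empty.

Sort by salary desc, tiebreak id asc: (133, id=7), (120, id=1), (118, id=14), (105, id=8), (105, id=18) …. Take first 2.

7 | 133 ; 1 | 120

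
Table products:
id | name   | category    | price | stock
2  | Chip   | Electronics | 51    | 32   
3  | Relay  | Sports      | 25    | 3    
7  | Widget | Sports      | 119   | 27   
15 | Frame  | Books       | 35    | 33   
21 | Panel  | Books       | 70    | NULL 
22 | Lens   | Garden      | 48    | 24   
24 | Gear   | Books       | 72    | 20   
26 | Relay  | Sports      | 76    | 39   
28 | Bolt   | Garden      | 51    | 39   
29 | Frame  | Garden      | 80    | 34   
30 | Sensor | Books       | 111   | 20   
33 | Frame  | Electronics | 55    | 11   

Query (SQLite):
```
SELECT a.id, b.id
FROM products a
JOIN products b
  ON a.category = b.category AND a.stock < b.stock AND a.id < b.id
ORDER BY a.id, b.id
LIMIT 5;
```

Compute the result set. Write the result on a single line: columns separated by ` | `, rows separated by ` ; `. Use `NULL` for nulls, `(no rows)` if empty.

3 | 7 ; 3 | 26 ; 7 | 26 ; 22 | 28 ; 22 | 29

Pairs (a,b) with same category, a.stock < b.stock, a.id < b.id.
category groups: Books:{15,21,24,30} Electronics:{2,33} Garden:{22,28,29} Sports:{3,7,26}
Ordered by (a.id, b.id); first 5.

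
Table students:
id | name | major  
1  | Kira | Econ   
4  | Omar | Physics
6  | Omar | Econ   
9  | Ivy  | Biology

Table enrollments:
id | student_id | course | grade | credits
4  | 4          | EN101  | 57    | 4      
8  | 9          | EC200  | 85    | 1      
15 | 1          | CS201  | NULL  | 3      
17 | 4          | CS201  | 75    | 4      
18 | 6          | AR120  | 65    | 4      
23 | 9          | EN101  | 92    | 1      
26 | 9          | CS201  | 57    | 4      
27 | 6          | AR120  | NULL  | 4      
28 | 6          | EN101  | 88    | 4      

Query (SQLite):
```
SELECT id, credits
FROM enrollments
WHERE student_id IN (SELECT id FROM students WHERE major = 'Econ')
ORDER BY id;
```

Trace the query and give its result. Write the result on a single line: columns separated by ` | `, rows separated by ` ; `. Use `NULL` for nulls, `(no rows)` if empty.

15 | 3 ; 18 | 4 ; 27 | 4 ; 28 | 4

Inner query: students.id where major = 'Econ'.
Outer: keep enrollments rows whose student_id is in that set.
Inner query → {1, 6}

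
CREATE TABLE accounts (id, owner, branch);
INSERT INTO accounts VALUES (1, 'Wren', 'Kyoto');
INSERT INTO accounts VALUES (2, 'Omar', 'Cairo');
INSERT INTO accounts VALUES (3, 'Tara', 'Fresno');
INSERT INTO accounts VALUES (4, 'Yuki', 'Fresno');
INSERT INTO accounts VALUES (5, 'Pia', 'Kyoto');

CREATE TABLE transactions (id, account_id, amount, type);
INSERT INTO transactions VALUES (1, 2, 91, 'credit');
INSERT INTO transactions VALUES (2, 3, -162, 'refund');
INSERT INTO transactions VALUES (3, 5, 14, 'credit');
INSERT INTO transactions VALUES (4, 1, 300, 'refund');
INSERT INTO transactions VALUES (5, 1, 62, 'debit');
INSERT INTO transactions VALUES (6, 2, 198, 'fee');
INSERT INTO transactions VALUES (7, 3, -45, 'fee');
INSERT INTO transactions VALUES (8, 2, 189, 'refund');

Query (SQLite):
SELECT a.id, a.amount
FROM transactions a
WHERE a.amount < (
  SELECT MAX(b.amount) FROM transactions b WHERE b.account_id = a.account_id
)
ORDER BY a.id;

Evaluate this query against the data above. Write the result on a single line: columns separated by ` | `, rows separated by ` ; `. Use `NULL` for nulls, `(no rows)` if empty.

1 | 91 ; 2 | -162 ; 5 | 62 ; 8 | 189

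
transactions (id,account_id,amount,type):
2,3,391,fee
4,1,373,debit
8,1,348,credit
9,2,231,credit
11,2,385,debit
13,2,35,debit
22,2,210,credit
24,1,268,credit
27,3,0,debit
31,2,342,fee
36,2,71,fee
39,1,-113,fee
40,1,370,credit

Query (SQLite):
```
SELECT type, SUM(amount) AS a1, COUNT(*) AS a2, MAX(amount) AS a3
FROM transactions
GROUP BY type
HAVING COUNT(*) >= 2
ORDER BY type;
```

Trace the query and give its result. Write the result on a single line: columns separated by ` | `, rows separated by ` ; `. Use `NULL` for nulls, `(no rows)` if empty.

Group transactions by type.
Per group compute: SUM(amount), COUNT(*), MAX(amount).
HAVING: drop groups with fewer than 2 rows.
  credit: ids {8, 9, 22, 24, 40} → SUM(amount)=1427, COUNT(*)=5, MAX(amount)=370
  debit: ids {4, 11, 13, 27} → SUM(amount)=793, COUNT(*)=4, MAX(amount)=385
  fee: ids {2, 31, 36, 39} → SUM(amount)=691, COUNT(*)=4, MAX(amount)=391

credit | 1427 | 5 | 370 ; debit | 793 | 4 | 385 ; fee | 691 | 4 | 391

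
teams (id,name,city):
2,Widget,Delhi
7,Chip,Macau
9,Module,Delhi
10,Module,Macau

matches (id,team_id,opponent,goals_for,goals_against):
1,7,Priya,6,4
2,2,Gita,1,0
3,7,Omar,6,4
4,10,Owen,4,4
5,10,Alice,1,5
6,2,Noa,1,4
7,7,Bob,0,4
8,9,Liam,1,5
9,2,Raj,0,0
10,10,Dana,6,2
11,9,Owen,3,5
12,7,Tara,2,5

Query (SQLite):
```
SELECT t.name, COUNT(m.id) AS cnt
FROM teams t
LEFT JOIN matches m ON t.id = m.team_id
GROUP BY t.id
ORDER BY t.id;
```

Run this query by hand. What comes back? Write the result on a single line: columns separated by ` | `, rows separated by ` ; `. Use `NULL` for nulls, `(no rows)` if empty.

LEFT JOIN keeps every teams row; unmatched ones get NULL for matches columns.
Group by teams.id and compute COUNT(m.id). COUNT(col) of an all-NULL group is 0.
  2: ids {2, 6, 9} → COUNT(m.id)=3
  7: ids {1, 3, 7, 12} → COUNT(m.id)=4
  9: ids {8, 11} → COUNT(m.id)=2
  10: ids {4, 5, 10} → COUNT(m.id)=3

Widget | 3 ; Chip | 4 ; Module | 2 ; Module | 3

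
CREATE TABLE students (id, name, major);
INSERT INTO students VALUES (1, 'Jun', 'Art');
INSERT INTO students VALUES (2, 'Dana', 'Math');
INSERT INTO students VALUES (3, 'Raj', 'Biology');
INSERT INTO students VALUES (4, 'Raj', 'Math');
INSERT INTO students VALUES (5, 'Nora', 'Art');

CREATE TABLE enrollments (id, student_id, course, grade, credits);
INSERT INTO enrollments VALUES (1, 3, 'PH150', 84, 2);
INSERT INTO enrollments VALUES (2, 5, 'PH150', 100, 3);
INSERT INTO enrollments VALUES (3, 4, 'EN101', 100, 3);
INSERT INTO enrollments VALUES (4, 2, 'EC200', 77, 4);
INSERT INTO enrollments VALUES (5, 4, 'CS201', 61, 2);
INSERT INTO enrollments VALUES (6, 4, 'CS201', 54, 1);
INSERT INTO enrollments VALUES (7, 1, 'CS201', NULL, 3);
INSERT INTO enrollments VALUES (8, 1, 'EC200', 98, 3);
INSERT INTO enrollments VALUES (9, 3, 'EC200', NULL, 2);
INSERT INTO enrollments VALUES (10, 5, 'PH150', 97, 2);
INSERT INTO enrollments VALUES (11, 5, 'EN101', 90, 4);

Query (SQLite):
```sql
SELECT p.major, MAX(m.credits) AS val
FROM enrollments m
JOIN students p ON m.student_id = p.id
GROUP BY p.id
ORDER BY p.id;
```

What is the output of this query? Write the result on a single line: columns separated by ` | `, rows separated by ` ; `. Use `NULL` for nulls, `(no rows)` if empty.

Join each enrollments row to its students via student_id.
Group joined rows by students.id; compute MAX(m.credits) per group.
  1: ids {7, 8} → MAX(m.credits)=3
  2: ids {4} → MAX(m.credits)=4
  3: ids {1, 9} → MAX(m.credits)=2
  4: ids {3, 5, 6} → MAX(m.credits)=3
  5: ids {2, 10, 11} → MAX(m.credits)=4

Art | 3 ; Math | 4 ; Biology | 2 ; Math | 3 ; Art | 4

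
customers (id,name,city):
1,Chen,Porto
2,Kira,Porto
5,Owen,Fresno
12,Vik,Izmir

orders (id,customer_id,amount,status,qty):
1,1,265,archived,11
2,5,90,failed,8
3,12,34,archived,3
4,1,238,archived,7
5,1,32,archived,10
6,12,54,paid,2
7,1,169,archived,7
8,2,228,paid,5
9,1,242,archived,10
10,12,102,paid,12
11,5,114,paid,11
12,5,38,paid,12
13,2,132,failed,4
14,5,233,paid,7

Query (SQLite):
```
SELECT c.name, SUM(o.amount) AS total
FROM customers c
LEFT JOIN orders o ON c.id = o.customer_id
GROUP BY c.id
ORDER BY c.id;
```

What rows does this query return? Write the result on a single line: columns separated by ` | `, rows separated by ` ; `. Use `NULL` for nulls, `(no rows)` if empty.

LEFT JOIN keeps every customers row; unmatched ones get NULL for orders columns.
Group by customers.id and compute SUM(o.amount). SUM over an all-NULL group is NULL.
  1: ids {1, 4, 5, 7, 9} → SUM(o.amount)=946
  2: ids {8, 13} → SUM(o.amount)=360
  5: ids {2, 11, 12, 14} → SUM(o.amount)=475
  12: ids {3, 6, 10} → SUM(o.amount)=190

Chen | 946 ; Kira | 360 ; Owen | 475 ; Vik | 190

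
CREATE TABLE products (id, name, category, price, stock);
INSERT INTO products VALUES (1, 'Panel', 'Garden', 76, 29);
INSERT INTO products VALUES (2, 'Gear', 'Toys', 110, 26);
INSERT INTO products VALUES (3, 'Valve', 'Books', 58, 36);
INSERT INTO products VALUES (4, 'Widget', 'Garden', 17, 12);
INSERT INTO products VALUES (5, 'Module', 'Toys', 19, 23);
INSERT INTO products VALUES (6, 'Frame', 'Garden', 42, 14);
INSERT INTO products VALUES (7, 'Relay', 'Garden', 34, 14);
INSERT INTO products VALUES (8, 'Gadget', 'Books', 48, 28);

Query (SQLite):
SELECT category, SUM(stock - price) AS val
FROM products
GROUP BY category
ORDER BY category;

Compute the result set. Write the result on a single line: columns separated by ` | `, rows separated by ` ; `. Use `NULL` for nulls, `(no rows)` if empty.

For each row compute stock - price.
Group by category; take SUM of the expression per group.
  Books: ids {3, 8} → SUM(stock - price)=-42
  Garden: ids {1, 4, 6, 7} → SUM(stock - price)=-100
  Toys: ids {2, 5} → SUM(stock - price)=-80

Books | -42 ; Garden | -100 ; Toys | -80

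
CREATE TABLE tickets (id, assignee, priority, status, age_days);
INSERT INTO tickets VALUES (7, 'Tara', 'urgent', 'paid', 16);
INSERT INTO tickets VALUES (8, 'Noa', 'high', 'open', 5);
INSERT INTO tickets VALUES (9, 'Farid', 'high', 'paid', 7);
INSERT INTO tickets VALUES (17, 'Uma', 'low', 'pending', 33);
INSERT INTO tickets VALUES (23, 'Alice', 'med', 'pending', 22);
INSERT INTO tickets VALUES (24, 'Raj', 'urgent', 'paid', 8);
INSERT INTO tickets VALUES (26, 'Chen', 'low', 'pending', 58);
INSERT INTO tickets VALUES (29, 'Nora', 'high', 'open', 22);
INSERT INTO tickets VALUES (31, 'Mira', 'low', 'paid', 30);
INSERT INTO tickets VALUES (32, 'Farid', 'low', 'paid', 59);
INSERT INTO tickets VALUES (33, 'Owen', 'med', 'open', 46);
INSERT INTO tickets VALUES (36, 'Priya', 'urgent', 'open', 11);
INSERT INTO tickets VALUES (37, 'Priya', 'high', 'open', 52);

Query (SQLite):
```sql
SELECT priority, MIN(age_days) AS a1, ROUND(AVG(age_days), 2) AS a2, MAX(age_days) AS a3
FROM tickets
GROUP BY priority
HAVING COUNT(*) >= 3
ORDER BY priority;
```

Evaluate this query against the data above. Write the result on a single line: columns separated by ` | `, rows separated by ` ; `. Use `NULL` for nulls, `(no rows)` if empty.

Group tickets by priority.
Per group compute: MIN(age_days), ROUND(AVG(age_days), 2), MAX(age_days).
HAVING: drop groups with fewer than 3 rows.
  high: ids {8, 9, 29, 37} → MIN(age_days)=5, ROUND(AVG(age_days), 2)=21.5, MAX(age_days)=52
  low: ids {17, 26, 31, 32} → MIN(age_days)=30, ROUND(AVG(age_days), 2)=45, MAX(age_days)=59
  med: ids {23, 33} → MIN(age_days)=22, ROUND(AVG(age_days), 2)=34, MAX(age_days)=46
  urgent: ids {7, 24, 36} → MIN(age_days)=8, ROUND(AVG(age_days), 2)=11.67, MAX(age_days)=16

high | 5 | 21.5 | 52 ; low | 30 | 45 | 59 ; urgent | 8 | 11.67 | 16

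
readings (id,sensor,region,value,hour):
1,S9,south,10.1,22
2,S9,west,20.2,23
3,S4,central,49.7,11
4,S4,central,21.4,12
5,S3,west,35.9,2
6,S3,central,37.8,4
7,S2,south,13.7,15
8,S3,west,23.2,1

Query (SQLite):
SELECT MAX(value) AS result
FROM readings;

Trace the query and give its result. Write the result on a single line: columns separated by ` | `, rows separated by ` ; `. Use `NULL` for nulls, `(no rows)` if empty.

All value values: [10.1, 20.2, 49.7, 21.4, 35.9, 37.8, 13.7, 23.2].
MAX of non-NULL values = 49.7.

49.7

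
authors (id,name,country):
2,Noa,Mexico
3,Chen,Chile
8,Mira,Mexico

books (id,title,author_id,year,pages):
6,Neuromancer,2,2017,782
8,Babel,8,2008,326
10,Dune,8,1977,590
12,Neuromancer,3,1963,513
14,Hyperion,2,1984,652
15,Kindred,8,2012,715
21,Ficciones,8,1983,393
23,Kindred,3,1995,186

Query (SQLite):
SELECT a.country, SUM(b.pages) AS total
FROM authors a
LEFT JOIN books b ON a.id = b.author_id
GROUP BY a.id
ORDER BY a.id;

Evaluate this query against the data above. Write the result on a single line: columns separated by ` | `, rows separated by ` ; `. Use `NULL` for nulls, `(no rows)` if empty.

Mexico | 1434 ; Chile | 699 ; Mexico | 2024

LEFT JOIN keeps every authors row; unmatched ones get NULL for books columns.
Group by authors.id and compute SUM(b.pages). SUM over an all-NULL group is NULL.
  2: ids {6, 14} → SUM(b.pages)=1434
  3: ids {12, 23} → SUM(b.pages)=699
  8: ids {8, 10, 15, 21} → SUM(b.pages)=2024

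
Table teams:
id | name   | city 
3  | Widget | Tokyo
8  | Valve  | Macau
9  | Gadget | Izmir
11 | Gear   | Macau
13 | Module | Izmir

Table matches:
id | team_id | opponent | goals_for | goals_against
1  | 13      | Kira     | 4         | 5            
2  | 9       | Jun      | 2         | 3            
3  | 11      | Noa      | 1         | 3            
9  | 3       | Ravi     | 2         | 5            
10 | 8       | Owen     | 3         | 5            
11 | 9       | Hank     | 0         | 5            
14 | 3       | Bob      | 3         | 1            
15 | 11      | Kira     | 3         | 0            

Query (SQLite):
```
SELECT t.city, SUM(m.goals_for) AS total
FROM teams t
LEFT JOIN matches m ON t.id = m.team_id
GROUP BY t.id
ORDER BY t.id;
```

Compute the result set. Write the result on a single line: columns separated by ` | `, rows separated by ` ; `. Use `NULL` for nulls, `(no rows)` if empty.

LEFT JOIN keeps every teams row; unmatched ones get NULL for matches columns.
Group by teams.id and compute SUM(m.goals_for). SUM over an all-NULL group is NULL.
  3: ids {9, 14} → SUM(m.goals_for)=5
  8: ids {10} → SUM(m.goals_for)=3
  9: ids {2, 11} → SUM(m.goals_for)=2
  11: ids {3, 15} → SUM(m.goals_for)=4
  13: ids {1} → SUM(m.goals_for)=4

Tokyo | 5 ; Macau | 3 ; Izmir | 2 ; Macau | 4 ; Izmir | 4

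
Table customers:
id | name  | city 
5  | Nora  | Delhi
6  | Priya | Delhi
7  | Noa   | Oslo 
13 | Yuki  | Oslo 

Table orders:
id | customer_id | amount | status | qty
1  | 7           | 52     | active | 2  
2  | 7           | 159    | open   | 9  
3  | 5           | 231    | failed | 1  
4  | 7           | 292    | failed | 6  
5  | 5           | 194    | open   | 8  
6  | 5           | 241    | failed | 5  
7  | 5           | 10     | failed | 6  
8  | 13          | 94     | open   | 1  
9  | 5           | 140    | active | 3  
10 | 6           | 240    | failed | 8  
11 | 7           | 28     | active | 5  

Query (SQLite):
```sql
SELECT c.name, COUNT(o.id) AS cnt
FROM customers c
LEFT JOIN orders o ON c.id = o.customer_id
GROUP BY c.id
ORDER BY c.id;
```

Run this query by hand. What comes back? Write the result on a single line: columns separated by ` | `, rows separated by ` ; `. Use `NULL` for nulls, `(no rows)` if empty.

Nora | 5 ; Priya | 1 ; Noa | 4 ; Yuki | 1

LEFT JOIN keeps every customers row; unmatched ones get NULL for orders columns.
Group by customers.id and compute COUNT(o.id). COUNT(col) of an all-NULL group is 0.
  5: ids {3, 5, 6, 7, 9} → COUNT(o.id)=5
  6: ids {10} → COUNT(o.id)=1
  7: ids {1, 2, 4, 11} → COUNT(o.id)=4
  13: ids {8} → COUNT(o.id)=1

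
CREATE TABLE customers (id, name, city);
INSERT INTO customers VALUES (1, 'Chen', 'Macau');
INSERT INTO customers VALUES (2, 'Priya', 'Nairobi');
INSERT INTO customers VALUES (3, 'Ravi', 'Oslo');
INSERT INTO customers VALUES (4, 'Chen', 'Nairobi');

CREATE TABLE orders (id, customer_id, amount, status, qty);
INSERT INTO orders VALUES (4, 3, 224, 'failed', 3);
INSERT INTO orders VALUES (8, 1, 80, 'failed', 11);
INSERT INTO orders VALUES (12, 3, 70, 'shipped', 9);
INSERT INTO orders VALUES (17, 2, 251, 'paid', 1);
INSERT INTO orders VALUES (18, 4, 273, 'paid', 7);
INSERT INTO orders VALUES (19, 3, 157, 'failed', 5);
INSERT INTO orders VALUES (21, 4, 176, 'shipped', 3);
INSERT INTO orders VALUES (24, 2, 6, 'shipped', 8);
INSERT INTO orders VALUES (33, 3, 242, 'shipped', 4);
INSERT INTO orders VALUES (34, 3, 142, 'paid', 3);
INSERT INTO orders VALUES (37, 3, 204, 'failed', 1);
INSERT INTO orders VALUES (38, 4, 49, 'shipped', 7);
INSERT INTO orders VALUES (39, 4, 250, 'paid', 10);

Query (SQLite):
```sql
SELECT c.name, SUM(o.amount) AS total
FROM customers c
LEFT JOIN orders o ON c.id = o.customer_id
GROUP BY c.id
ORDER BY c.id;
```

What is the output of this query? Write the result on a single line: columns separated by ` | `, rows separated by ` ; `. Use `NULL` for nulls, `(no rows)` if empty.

LEFT JOIN keeps every customers row; unmatched ones get NULL for orders columns.
Group by customers.id and compute SUM(o.amount). SUM over an all-NULL group is NULL.
  1: ids {8} → SUM(o.amount)=80
  2: ids {17, 24} → SUM(o.amount)=257
  3: ids {4, 12, 19, 33, 34, 37} → SUM(o.amount)=1039
  4: ids {18, 21, 38, 39} → SUM(o.amount)=748

Chen | 80 ; Priya | 257 ; Ravi | 1039 ; Chen | 748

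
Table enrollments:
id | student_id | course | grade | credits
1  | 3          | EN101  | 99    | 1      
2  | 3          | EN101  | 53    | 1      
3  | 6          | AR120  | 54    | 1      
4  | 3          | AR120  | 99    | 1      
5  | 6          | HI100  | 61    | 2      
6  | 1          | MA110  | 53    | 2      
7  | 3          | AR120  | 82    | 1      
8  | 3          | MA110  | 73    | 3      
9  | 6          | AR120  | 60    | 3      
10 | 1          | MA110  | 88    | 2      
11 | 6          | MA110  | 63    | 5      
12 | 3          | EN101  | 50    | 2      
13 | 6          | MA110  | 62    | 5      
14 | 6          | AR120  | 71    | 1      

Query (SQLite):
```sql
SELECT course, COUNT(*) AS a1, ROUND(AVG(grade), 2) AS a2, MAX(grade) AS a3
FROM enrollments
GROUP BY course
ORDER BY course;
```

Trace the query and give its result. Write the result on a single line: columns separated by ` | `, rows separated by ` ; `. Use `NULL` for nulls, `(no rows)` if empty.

AR120 | 5 | 73.2 | 99 ; EN101 | 3 | 67.33 | 99 ; HI100 | 1 | 61 | 61 ; MA110 | 5 | 67.8 | 88

Group enrollments by course.
Per group compute: COUNT(*), ROUND(AVG(grade), 2), MAX(grade).
  AR120: ids {3, 4, 7, 9, 14} → COUNT(*)=5, ROUND(AVG(grade), 2)=73.2, MAX(grade)=99
  EN101: ids {1, 2, 12} → COUNT(*)=3, ROUND(AVG(grade), 2)=67.33, MAX(grade)=99
  HI100: ids {5} → COUNT(*)=1, ROUND(AVG(grade), 2)=61, MAX(grade)=61
  MA110: ids {6, 8, 10, 11, 13} → COUNT(*)=5, ROUND(AVG(grade), 2)=67.8, MAX(grade)=88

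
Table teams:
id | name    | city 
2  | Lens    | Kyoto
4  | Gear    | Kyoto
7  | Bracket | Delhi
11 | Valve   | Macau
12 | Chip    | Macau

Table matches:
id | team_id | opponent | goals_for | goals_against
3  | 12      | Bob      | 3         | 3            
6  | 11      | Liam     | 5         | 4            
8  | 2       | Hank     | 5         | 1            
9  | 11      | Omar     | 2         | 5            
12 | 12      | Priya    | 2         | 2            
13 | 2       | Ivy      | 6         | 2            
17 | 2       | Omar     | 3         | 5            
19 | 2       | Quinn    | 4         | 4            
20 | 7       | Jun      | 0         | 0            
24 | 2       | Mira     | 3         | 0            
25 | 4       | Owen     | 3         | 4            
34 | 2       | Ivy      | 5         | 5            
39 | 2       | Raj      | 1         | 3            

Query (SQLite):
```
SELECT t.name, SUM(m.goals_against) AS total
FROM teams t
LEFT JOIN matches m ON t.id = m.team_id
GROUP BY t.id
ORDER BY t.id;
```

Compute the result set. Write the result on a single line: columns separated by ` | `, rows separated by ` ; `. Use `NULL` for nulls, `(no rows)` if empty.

LEFT JOIN keeps every teams row; unmatched ones get NULL for matches columns.
Group by teams.id and compute SUM(m.goals_against). SUM over an all-NULL group is NULL.
  2: ids {8, 13, 17, 19, 24, 34, 39} → SUM(m.goals_against)=20
  4: ids {25} → SUM(m.goals_against)=4
  7: ids {20} → SUM(m.goals_against)=0
  11: ids {6, 9} → SUM(m.goals_against)=9
  12: ids {3, 12} → SUM(m.goals_against)=5

Lens | 20 ; Gear | 4 ; Bracket | 0 ; Valve | 9 ; Chip | 5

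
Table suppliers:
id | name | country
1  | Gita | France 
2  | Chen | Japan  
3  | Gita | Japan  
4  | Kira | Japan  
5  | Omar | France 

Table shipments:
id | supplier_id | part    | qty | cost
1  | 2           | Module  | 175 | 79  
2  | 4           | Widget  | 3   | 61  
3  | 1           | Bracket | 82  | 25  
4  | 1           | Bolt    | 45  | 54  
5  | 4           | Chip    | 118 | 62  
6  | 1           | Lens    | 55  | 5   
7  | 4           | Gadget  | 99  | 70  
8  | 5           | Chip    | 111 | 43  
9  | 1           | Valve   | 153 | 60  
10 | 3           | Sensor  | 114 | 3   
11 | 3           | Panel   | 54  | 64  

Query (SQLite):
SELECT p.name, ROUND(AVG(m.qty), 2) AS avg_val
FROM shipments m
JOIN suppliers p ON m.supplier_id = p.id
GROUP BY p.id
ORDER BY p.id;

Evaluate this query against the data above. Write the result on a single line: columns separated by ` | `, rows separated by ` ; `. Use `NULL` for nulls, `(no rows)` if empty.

Join each shipments row to its suppliers via supplier_id.
Group joined rows by suppliers.id; compute ROUND(AVG(m.qty), 2) per group.
  1: ids {3, 4, 6, 9} → ROUND(AVG(m.qty), 2)=83.75
  2: ids {1} → ROUND(AVG(m.qty), 2)=175
  3: ids {10, 11} → ROUND(AVG(m.qty), 2)=84
  4: ids {2, 5, 7} → ROUND(AVG(m.qty), 2)=73.33
  5: ids {8} → ROUND(AVG(m.qty), 2)=111

Gita | 83.75 ; Chen | 175 ; Gita | 84 ; Kira | 73.33 ; Omar | 111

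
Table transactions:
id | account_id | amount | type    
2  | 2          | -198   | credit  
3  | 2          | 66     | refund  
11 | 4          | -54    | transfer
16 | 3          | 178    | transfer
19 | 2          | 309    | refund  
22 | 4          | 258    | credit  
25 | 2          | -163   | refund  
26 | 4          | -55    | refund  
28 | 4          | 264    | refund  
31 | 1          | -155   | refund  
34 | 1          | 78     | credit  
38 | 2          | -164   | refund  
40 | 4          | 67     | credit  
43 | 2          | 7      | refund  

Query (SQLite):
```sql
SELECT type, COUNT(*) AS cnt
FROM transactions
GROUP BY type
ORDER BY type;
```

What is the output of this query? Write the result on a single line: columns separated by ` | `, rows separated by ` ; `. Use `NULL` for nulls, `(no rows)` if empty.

Partition transactions by type; compute COUNT(*) within each group.
  credit: ids {2, 22, 34, 40} → COUNT(*)=4
  refund: ids {3, 19, 25, 26, 28, 31, 38, 43} → COUNT(*)=8
  transfer: ids {11, 16} → COUNT(*)=2

credit | 4 ; refund | 8 ; transfer | 2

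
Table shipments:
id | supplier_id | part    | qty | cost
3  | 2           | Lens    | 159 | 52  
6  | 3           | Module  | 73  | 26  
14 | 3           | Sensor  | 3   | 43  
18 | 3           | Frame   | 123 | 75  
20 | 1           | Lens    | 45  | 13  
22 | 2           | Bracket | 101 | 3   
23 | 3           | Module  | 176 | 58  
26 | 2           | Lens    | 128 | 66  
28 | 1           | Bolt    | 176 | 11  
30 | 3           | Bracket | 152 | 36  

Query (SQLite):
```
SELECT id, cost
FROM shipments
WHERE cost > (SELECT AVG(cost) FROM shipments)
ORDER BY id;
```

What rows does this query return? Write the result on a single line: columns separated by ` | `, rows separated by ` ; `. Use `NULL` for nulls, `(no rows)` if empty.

Scalar subquery: AVG(cost) over all shipments rows = 38.3.
Keep rows where cost > that value.

3 | 52 ; 14 | 43 ; 18 | 75 ; 23 | 58 ; 26 | 66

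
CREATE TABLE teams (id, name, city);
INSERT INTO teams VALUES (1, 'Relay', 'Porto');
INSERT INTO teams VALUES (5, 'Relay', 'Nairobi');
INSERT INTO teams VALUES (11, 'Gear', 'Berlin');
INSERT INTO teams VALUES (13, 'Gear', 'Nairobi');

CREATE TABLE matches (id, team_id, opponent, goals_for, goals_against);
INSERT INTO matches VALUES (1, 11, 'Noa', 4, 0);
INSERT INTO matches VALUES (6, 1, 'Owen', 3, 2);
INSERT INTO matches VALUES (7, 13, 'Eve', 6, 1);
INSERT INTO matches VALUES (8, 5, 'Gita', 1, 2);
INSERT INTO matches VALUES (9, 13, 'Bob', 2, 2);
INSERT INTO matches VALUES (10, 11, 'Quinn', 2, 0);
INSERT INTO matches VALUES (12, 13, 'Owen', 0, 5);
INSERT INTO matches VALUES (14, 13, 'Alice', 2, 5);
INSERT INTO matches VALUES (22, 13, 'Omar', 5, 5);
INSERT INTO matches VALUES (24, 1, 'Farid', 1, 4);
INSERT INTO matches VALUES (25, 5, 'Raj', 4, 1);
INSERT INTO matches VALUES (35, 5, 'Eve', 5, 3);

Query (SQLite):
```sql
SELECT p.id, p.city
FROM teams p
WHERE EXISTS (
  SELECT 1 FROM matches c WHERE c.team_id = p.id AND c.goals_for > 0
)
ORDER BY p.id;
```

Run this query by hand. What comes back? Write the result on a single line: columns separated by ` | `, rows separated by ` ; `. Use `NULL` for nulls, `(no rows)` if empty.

1 | Porto ; 5 | Nairobi ; 11 | Berlin ; 13 | Nairobi

For each teams row, check whether any matches with matching team_id has goals_for > 0.
Keep rows where that is true.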